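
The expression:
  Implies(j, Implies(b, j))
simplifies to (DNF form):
True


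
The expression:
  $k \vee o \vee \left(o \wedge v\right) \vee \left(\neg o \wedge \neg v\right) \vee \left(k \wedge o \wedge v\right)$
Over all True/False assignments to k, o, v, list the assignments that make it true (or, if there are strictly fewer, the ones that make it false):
is false only for:
  k=False, o=False, v=True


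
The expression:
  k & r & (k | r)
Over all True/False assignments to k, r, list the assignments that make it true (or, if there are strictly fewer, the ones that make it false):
is true only for:
  k=True, r=True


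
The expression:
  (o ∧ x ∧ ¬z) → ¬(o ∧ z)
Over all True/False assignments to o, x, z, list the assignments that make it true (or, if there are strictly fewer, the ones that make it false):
is always true.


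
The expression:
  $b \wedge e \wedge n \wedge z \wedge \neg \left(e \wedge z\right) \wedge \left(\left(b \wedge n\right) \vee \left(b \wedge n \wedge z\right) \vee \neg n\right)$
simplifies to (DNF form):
$\text{False}$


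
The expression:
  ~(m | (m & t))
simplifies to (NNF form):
~m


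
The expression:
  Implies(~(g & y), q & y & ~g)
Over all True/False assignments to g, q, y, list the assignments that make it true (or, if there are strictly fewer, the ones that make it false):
is true only for:
  g=False, q=True, y=True;
  g=True, q=False, y=True;
  g=True, q=True, y=True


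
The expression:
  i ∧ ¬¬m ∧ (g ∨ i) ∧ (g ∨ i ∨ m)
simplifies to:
i ∧ m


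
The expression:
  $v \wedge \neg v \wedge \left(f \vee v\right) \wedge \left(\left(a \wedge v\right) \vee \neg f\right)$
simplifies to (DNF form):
$\text{False}$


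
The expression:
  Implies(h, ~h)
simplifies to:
~h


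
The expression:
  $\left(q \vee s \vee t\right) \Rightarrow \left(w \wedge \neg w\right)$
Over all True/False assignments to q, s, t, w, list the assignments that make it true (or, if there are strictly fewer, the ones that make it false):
is true only for:
  q=False, s=False, t=False, w=False;
  q=False, s=False, t=False, w=True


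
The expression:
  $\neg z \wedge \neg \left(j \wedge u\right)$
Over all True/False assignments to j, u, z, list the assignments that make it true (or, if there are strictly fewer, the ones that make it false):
is true only for:
  j=False, u=False, z=False;
  j=False, u=True, z=False;
  j=True, u=False, z=False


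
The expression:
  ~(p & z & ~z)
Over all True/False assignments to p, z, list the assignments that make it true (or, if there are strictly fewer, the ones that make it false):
is always true.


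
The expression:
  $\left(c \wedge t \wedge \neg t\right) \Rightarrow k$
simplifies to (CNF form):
$\text{True}$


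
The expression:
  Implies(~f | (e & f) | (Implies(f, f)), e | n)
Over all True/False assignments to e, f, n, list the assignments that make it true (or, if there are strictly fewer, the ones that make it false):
is false only for:
  e=False, f=False, n=False;
  e=False, f=True, n=False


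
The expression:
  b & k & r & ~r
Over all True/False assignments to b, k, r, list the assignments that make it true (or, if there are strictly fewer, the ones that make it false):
is never true.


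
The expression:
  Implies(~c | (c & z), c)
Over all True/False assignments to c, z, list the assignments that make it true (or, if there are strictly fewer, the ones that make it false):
is true only for:
  c=True, z=False;
  c=True, z=True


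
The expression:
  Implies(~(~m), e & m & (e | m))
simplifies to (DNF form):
e | ~m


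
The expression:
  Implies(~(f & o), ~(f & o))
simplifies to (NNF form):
True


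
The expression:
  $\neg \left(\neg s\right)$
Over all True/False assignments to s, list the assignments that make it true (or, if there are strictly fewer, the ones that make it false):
is true only for:
  s=True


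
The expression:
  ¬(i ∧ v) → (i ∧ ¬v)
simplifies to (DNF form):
i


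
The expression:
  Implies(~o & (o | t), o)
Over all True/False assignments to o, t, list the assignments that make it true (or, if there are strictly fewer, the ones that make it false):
is false only for:
  o=False, t=True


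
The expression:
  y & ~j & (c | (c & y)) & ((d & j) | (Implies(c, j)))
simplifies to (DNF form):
False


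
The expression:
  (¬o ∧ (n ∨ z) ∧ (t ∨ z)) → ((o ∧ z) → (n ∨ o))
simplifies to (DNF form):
True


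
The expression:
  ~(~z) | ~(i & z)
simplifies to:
True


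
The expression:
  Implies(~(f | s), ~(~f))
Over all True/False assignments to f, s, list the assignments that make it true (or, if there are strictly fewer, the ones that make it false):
is false only for:
  f=False, s=False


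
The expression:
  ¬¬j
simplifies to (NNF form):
j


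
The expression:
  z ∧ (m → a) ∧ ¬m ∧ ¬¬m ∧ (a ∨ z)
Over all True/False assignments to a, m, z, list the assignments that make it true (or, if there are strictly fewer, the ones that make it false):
is never true.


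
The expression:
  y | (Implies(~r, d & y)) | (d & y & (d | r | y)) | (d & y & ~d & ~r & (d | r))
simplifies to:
r | y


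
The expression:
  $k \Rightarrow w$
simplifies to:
$w \vee \neg k$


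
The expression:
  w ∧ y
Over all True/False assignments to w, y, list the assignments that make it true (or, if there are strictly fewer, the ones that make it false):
is true only for:
  w=True, y=True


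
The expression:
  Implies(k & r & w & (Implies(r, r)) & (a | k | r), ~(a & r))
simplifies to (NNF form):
~a | ~k | ~r | ~w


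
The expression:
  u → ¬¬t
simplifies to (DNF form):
t ∨ ¬u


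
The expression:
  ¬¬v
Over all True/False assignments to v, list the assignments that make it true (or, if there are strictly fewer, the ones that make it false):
is true only for:
  v=True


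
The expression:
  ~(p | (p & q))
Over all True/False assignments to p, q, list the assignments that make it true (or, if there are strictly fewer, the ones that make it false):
is true only for:
  p=False, q=False;
  p=False, q=True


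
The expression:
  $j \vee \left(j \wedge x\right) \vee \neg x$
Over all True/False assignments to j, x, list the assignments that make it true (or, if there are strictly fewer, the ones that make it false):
is false only for:
  j=False, x=True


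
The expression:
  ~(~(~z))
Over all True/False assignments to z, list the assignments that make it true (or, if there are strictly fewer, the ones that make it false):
is true only for:
  z=False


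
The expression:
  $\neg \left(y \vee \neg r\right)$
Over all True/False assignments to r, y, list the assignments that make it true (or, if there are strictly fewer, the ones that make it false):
is true only for:
  r=True, y=False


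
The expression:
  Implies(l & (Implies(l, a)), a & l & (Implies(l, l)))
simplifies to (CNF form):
True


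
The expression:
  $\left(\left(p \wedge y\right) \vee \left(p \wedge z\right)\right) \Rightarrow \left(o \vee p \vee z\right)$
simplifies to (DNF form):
$\text{True}$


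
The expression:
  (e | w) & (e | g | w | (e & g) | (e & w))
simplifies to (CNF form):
e | w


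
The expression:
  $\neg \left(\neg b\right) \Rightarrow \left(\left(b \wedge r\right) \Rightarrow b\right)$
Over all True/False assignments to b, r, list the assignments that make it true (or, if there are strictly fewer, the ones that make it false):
is always true.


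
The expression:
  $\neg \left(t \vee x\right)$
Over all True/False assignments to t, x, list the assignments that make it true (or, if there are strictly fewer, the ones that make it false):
is true only for:
  t=False, x=False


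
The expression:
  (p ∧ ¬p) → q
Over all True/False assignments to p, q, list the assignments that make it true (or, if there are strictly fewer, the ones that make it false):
is always true.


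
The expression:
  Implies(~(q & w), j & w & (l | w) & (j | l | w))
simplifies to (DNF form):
(j & w) | (q & w)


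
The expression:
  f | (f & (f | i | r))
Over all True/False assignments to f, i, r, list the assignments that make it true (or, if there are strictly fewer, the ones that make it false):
is true only for:
  f=True, i=False, r=False;
  f=True, i=False, r=True;
  f=True, i=True, r=False;
  f=True, i=True, r=True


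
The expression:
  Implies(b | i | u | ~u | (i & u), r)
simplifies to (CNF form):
r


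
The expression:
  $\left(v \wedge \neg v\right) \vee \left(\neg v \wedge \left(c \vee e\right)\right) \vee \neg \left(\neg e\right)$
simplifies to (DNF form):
$e \vee \left(c \wedge \neg v\right)$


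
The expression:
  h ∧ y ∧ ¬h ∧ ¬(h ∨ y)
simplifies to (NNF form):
False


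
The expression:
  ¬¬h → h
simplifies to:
True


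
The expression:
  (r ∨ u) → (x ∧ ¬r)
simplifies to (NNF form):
¬r ∧ (x ∨ ¬u)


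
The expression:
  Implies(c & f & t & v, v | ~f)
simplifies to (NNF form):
True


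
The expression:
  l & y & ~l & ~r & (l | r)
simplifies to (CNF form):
False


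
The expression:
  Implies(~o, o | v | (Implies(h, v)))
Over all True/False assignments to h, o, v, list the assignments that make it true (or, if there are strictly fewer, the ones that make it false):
is false only for:
  h=True, o=False, v=False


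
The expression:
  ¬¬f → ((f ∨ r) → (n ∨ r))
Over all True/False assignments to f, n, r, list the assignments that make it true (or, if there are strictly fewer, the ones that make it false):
is false only for:
  f=True, n=False, r=False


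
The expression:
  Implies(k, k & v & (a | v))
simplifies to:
v | ~k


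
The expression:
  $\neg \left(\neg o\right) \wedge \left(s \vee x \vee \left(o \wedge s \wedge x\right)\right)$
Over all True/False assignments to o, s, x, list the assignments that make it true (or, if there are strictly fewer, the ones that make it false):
is true only for:
  o=True, s=False, x=True;
  o=True, s=True, x=False;
  o=True, s=True, x=True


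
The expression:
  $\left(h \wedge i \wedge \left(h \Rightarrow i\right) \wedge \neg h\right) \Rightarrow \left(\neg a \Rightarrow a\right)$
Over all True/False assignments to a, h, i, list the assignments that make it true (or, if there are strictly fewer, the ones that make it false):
is always true.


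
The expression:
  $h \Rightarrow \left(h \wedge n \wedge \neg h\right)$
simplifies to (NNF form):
$\neg h$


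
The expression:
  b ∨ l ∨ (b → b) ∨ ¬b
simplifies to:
True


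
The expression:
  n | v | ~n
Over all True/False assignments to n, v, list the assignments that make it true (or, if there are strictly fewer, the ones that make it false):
is always true.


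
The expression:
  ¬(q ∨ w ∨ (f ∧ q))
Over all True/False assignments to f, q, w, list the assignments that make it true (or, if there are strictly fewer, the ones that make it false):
is true only for:
  f=False, q=False, w=False;
  f=True, q=False, w=False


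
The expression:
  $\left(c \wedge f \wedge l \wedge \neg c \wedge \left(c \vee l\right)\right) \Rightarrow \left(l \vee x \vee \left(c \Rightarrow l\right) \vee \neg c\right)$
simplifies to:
$\text{True}$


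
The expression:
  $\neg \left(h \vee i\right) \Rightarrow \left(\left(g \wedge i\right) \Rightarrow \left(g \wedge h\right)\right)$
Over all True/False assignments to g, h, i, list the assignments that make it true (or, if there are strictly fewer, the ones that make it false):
is always true.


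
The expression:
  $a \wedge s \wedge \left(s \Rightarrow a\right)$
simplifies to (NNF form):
$a \wedge s$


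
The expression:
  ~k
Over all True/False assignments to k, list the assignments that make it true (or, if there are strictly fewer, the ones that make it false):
is true only for:
  k=False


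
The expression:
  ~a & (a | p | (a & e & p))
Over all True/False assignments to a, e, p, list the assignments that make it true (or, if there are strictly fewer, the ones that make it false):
is true only for:
  a=False, e=False, p=True;
  a=False, e=True, p=True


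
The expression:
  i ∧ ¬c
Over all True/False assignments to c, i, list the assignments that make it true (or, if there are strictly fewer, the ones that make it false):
is true only for:
  c=False, i=True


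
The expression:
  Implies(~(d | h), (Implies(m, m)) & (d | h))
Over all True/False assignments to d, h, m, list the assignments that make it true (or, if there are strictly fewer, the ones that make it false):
is false only for:
  d=False, h=False, m=False;
  d=False, h=False, m=True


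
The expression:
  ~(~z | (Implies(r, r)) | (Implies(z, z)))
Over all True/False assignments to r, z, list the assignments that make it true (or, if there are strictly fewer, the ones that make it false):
is never true.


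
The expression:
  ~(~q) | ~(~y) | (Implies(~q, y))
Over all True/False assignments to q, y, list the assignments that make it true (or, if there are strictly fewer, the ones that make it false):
is false only for:
  q=False, y=False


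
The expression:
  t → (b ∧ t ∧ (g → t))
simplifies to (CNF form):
b ∨ ¬t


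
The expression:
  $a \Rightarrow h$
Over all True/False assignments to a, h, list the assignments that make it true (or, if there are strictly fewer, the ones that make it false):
is false only for:
  a=True, h=False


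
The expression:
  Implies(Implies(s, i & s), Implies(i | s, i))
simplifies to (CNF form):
True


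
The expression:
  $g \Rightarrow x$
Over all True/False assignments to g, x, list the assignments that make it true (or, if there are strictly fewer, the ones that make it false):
is false only for:
  g=True, x=False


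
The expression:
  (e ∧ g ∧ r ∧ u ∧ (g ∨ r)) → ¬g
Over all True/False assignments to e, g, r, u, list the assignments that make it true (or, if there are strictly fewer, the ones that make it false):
is false only for:
  e=True, g=True, r=True, u=True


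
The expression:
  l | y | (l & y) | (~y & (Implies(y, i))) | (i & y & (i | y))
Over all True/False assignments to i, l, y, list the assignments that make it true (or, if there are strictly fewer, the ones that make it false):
is always true.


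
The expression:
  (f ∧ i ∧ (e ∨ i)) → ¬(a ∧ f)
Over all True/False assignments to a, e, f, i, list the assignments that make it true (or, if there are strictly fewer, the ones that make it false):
is false only for:
  a=True, e=False, f=True, i=True;
  a=True, e=True, f=True, i=True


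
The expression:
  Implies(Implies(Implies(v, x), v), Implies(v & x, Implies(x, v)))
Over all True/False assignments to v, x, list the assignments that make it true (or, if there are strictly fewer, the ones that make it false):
is always true.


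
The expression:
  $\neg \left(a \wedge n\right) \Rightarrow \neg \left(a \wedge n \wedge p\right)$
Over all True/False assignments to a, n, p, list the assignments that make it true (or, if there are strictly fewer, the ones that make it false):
is always true.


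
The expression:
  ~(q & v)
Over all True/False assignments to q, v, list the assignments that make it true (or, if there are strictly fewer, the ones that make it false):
is false only for:
  q=True, v=True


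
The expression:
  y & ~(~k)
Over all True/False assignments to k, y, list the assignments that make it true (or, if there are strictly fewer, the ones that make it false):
is true only for:
  k=True, y=True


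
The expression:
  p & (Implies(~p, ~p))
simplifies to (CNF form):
p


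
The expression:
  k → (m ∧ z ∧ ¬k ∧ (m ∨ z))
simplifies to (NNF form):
¬k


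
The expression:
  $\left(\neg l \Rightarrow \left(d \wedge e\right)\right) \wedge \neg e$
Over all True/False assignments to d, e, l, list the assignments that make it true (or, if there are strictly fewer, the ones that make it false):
is true only for:
  d=False, e=False, l=True;
  d=True, e=False, l=True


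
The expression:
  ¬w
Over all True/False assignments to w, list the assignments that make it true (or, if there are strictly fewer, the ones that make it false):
is true only for:
  w=False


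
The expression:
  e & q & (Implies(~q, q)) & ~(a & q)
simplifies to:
e & q & ~a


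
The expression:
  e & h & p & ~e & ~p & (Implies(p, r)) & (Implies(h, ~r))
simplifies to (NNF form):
False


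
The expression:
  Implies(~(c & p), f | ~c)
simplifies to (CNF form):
f | p | ~c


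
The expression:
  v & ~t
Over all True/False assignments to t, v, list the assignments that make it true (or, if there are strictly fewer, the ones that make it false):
is true only for:
  t=False, v=True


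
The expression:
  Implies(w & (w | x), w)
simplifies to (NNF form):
True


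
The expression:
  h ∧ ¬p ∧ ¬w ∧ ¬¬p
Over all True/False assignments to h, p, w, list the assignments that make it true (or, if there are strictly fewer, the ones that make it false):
is never true.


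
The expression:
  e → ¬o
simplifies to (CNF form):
¬e ∨ ¬o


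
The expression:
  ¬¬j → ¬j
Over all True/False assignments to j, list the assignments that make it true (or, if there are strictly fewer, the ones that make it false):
is true only for:
  j=False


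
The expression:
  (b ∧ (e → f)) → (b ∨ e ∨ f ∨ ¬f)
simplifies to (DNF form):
True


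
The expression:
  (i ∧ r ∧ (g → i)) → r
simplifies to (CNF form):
True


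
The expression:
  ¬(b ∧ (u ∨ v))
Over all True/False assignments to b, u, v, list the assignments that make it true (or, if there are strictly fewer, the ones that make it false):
is false only for:
  b=True, u=False, v=True;
  b=True, u=True, v=False;
  b=True, u=True, v=True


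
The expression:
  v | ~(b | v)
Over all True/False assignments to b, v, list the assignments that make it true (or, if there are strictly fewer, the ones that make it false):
is false only for:
  b=True, v=False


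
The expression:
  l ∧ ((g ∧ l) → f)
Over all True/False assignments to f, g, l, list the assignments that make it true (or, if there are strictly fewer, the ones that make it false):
is true only for:
  f=False, g=False, l=True;
  f=True, g=False, l=True;
  f=True, g=True, l=True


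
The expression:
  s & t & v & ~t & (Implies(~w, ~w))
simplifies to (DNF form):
False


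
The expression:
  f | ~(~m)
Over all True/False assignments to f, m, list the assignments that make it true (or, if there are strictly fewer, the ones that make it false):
is false only for:
  f=False, m=False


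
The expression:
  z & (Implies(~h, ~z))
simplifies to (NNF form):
h & z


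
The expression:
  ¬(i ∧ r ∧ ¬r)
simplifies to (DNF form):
True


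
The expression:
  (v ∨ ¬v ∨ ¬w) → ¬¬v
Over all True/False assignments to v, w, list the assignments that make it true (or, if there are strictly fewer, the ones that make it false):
is true only for:
  v=True, w=False;
  v=True, w=True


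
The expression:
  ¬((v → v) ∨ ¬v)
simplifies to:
False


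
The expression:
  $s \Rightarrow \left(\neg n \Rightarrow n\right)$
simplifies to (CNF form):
$n \vee \neg s$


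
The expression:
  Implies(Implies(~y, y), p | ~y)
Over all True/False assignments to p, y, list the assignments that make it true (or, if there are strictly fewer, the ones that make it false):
is false only for:
  p=False, y=True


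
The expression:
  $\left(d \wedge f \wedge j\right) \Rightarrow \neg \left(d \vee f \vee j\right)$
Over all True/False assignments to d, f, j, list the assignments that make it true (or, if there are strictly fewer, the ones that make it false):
is false only for:
  d=True, f=True, j=True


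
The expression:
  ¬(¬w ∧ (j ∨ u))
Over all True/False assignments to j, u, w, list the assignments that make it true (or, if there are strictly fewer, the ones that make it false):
is false only for:
  j=False, u=True, w=False;
  j=True, u=False, w=False;
  j=True, u=True, w=False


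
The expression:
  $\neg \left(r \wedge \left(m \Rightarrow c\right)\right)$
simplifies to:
$\left(m \wedge \neg c\right) \vee \neg r$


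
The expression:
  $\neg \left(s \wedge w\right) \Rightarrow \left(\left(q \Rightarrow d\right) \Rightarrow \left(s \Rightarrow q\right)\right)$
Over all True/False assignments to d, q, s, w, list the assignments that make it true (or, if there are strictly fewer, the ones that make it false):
is false only for:
  d=False, q=False, s=True, w=False;
  d=True, q=False, s=True, w=False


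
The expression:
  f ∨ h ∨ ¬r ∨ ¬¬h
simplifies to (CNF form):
f ∨ h ∨ ¬r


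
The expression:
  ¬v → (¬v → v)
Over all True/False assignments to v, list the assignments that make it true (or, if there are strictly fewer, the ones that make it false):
is true only for:
  v=True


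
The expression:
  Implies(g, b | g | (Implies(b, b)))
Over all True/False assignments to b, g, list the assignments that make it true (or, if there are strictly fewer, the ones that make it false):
is always true.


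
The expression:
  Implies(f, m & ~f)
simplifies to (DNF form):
~f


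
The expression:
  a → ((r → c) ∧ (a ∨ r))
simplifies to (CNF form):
c ∨ ¬a ∨ ¬r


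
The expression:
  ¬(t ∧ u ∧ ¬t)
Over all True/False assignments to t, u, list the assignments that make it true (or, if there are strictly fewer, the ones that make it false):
is always true.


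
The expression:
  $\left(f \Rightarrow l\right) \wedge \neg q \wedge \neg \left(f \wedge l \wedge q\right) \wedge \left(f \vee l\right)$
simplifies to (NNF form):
$l \wedge \neg q$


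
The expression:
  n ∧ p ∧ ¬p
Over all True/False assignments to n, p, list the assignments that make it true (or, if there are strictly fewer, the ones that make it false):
is never true.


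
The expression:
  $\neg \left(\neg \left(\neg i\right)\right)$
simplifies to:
$\neg i$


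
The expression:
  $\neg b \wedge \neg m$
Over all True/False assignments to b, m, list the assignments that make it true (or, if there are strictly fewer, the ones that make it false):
is true only for:
  b=False, m=False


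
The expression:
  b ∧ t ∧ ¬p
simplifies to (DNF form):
b ∧ t ∧ ¬p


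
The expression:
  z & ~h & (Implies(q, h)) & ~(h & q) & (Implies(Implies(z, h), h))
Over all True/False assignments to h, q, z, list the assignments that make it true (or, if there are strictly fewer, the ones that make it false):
is true only for:
  h=False, q=False, z=True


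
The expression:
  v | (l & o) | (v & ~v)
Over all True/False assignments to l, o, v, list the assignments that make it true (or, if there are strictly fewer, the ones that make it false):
is false only for:
  l=False, o=False, v=False;
  l=False, o=True, v=False;
  l=True, o=False, v=False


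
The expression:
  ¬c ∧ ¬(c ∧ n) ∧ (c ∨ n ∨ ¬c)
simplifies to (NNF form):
¬c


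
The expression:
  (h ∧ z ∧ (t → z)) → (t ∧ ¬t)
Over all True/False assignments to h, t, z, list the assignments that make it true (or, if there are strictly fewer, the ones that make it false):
is false only for:
  h=True, t=False, z=True;
  h=True, t=True, z=True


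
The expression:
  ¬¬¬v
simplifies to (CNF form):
¬v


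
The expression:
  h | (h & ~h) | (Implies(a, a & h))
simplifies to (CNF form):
h | ~a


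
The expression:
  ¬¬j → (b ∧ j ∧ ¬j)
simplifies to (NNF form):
¬j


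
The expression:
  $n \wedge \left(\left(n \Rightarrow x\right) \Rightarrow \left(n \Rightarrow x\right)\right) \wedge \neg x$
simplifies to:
$n \wedge \neg x$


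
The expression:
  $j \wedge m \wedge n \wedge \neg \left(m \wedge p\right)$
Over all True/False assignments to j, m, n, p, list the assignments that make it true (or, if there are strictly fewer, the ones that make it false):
is true only for:
  j=True, m=True, n=True, p=False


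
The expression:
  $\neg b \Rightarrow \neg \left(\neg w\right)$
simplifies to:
$b \vee w$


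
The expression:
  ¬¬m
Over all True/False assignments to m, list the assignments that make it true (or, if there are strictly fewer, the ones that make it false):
is true only for:
  m=True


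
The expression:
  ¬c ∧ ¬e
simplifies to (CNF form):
¬c ∧ ¬e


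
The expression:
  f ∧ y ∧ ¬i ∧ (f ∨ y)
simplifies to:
f ∧ y ∧ ¬i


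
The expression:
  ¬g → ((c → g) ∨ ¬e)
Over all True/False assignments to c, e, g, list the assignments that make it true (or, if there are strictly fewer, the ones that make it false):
is false only for:
  c=True, e=True, g=False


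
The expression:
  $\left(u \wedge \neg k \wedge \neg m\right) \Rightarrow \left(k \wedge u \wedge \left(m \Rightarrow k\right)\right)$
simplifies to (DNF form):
$k \vee m \vee \neg u$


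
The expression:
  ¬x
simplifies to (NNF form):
¬x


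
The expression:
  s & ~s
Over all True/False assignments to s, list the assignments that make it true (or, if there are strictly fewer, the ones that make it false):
is never true.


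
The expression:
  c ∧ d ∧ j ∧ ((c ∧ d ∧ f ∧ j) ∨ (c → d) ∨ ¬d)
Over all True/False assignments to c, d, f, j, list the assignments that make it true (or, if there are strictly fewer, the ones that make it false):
is true only for:
  c=True, d=True, f=False, j=True;
  c=True, d=True, f=True, j=True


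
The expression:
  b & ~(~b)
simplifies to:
b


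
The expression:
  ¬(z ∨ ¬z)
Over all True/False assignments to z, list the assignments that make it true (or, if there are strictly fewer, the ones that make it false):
is never true.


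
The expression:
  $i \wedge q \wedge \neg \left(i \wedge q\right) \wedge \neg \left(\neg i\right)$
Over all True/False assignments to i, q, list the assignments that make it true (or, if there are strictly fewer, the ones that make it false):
is never true.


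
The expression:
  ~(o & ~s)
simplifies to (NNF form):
s | ~o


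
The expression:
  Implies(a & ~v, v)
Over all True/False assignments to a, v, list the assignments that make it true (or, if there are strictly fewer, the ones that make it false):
is false only for:
  a=True, v=False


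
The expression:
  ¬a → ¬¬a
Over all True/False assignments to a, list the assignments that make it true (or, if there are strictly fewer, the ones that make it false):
is true only for:
  a=True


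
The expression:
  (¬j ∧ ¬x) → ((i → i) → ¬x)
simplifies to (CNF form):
True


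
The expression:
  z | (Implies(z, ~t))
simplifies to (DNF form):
True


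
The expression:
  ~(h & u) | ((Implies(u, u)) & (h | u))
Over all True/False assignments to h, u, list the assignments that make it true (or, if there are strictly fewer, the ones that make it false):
is always true.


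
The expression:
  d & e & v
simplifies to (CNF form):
d & e & v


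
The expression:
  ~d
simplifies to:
~d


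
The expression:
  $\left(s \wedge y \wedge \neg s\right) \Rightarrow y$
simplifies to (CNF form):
$\text{True}$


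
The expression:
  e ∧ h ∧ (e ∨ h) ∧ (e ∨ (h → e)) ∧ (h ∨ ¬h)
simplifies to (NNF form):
e ∧ h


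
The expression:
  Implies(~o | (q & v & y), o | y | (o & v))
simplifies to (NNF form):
o | y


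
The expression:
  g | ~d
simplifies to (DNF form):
g | ~d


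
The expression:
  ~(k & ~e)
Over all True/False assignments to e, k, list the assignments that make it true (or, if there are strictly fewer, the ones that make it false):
is false only for:
  e=False, k=True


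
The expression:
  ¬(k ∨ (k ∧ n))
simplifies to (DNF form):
¬k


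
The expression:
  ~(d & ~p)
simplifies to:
p | ~d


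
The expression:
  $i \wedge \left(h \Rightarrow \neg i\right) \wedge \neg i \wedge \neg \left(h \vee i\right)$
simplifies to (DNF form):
$\text{False}$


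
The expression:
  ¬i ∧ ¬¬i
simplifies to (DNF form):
False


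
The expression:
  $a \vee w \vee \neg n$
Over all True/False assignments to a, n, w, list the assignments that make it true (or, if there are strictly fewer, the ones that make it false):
is false only for:
  a=False, n=True, w=False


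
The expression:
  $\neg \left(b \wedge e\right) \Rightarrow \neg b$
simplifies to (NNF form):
$e \vee \neg b$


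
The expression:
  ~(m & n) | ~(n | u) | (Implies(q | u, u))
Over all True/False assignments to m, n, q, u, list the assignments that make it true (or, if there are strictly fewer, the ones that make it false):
is false only for:
  m=True, n=True, q=True, u=False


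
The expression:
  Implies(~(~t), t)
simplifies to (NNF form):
True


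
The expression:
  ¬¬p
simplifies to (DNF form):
p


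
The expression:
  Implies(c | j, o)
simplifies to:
o | (~c & ~j)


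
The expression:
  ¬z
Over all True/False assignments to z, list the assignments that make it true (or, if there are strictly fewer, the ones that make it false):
is true only for:
  z=False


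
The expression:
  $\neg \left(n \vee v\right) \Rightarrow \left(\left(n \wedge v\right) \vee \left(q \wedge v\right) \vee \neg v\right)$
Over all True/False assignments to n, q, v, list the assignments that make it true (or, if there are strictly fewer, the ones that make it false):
is always true.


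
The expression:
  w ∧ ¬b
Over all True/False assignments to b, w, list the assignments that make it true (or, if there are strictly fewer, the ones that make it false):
is true only for:
  b=False, w=True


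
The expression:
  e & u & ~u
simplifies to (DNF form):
False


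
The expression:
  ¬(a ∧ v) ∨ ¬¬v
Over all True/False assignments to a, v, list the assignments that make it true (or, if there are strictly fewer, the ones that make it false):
is always true.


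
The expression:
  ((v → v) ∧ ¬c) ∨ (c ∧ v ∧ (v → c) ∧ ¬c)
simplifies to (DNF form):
¬c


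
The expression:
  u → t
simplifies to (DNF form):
t ∨ ¬u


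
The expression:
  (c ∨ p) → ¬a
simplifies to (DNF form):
(¬c ∧ ¬p) ∨ ¬a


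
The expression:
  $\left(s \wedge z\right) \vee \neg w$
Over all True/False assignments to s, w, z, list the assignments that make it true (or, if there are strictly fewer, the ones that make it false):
is false only for:
  s=False, w=True, z=False;
  s=False, w=True, z=True;
  s=True, w=True, z=False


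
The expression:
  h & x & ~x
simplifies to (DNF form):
False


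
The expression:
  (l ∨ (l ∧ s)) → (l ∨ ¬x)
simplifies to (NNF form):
True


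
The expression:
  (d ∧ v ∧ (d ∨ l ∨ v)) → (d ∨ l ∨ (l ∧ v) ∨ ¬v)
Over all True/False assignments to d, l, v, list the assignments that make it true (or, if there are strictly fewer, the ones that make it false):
is always true.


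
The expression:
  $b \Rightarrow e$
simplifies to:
$e \vee \neg b$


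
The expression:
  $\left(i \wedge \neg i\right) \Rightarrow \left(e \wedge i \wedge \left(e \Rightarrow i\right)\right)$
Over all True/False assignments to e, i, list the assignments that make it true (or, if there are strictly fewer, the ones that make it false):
is always true.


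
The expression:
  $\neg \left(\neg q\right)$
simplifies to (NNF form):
$q$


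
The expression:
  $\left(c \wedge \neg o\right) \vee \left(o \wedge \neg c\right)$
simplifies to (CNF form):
$\left(c \vee o\right) \wedge \left(\neg c \vee \neg o\right)$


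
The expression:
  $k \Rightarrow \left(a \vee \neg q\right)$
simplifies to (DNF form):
$a \vee \neg k \vee \neg q$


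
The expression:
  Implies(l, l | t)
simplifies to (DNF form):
True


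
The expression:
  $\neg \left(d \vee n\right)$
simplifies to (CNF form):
$\neg d \wedge \neg n$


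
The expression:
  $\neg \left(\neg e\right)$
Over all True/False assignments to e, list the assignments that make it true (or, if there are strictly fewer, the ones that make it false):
is true only for:
  e=True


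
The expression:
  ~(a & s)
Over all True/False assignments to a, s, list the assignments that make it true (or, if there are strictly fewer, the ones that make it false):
is false only for:
  a=True, s=True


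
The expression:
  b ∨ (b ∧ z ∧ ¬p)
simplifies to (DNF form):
b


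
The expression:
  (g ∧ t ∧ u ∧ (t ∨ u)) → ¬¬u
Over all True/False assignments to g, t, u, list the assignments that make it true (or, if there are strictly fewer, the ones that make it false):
is always true.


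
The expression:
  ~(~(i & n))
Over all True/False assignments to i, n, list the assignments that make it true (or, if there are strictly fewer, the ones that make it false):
is true only for:
  i=True, n=True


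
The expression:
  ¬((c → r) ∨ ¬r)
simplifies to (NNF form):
False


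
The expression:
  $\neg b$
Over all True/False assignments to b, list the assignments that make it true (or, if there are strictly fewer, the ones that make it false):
is true only for:
  b=False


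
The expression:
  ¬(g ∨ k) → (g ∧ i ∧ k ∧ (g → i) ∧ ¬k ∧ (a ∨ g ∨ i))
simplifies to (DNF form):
g ∨ k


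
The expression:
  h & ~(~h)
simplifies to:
h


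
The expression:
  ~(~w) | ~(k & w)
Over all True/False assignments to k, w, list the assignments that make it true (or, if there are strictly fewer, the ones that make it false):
is always true.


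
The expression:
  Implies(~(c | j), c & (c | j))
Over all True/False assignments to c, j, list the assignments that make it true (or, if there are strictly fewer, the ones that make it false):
is false only for:
  c=False, j=False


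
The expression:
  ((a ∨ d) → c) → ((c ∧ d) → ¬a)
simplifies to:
¬a ∨ ¬c ∨ ¬d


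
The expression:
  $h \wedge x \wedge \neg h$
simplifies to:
$\text{False}$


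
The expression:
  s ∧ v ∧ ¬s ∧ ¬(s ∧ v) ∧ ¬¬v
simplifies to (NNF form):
False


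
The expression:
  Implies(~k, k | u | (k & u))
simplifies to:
k | u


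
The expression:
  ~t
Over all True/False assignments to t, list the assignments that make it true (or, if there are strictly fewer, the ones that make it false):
is true only for:
  t=False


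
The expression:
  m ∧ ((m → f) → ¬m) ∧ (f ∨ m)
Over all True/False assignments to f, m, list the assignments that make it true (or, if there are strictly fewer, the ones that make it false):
is true only for:
  f=False, m=True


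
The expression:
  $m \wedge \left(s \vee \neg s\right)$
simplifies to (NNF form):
$m$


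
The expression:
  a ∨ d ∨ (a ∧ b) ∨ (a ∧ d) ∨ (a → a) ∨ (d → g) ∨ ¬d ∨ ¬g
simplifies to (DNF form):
True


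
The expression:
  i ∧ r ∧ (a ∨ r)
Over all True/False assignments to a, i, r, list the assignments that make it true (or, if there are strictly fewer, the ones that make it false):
is true only for:
  a=False, i=True, r=True;
  a=True, i=True, r=True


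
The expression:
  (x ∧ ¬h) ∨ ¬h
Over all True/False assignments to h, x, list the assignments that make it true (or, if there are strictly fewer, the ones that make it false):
is true only for:
  h=False, x=False;
  h=False, x=True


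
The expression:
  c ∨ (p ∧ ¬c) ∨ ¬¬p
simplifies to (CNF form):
c ∨ p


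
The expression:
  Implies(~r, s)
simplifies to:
r | s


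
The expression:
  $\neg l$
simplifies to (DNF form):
$\neg l$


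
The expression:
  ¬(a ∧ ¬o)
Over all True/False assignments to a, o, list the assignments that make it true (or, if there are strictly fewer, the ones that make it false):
is false only for:
  a=True, o=False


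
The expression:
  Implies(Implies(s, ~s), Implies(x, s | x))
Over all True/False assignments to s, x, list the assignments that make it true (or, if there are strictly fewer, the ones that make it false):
is always true.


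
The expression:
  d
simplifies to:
d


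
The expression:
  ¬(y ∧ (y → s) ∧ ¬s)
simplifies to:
True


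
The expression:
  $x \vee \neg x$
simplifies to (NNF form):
$\text{True}$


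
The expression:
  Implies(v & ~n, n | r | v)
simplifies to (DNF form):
True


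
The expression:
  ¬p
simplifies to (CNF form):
¬p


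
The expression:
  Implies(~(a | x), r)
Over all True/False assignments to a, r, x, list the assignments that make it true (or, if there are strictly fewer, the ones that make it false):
is false only for:
  a=False, r=False, x=False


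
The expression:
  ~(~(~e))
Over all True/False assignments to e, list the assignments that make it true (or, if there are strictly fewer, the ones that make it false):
is true only for:
  e=False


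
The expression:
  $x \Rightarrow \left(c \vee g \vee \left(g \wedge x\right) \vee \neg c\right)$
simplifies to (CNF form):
$\text{True}$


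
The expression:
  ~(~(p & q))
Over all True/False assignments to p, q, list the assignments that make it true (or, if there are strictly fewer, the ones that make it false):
is true only for:
  p=True, q=True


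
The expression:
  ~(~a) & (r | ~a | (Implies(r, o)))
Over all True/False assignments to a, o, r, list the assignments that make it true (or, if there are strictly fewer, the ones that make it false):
is true only for:
  a=True, o=False, r=False;
  a=True, o=False, r=True;
  a=True, o=True, r=False;
  a=True, o=True, r=True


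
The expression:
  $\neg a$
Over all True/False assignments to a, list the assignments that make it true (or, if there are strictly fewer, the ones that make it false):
is true only for:
  a=False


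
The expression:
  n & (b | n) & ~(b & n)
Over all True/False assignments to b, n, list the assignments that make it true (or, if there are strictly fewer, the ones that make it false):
is true only for:
  b=False, n=True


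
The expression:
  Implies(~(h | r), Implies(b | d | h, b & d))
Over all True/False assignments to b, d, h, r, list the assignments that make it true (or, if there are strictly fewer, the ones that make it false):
is false only for:
  b=False, d=True, h=False, r=False;
  b=True, d=False, h=False, r=False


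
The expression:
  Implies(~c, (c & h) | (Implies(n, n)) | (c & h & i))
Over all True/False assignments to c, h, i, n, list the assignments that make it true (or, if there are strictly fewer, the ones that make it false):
is always true.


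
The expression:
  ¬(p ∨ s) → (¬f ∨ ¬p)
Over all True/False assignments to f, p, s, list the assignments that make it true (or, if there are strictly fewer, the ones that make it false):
is always true.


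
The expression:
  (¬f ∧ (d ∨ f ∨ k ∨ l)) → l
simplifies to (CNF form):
(f ∨ l ∨ ¬d) ∧ (f ∨ l ∨ ¬k)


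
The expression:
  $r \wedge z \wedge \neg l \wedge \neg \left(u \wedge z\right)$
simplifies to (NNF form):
$r \wedge z \wedge \neg l \wedge \neg u$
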